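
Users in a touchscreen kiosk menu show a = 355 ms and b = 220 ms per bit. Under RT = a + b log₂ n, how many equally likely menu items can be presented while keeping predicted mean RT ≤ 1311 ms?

20

Information budget: (1311 − 355)/220 = 4.3455 bits, so n ≤ 2^4.3455 = 20.329 → at most 20.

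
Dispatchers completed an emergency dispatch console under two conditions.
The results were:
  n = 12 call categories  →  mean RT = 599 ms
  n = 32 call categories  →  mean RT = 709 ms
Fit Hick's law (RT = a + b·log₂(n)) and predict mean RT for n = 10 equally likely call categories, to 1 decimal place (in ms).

With log₂ n on the abscissa the relation is linear; from the two conditions:
  b = (709 − 599) / (log₂ 32 − log₂ 12) = 110 / (5 − 3.5850) = 77.736 ms/bit
  a = 599 − 77.736 × 3.5850 = 320.318 ms
Then RT(10) = 320.318 + 77.736 × log₂ 10 = 320.318 + 77.736 × 3.3219 ≈ 578.553 ms.

578.6 ms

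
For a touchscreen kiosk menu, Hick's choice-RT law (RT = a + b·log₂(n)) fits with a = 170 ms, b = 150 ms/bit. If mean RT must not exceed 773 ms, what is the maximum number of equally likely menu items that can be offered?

150·log₂ n ≤ 773 − 170 = 603, giving log₂ n ≤ 4.0200 and n ≤ 16.223. The largest whole number is 16.

16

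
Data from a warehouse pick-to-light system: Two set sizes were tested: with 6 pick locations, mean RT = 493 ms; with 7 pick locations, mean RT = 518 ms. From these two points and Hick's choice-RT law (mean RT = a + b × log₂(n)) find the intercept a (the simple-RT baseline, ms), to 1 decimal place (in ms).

202.4 ms

The slope on a log₂ axis is (518 − 493) / (2.8074 − 2.5850) = 112.414 ms/bit.
a = RT₁ − b·log₂ n₁ = 493 − 112.414 × 2.5850 = 202.414 ms.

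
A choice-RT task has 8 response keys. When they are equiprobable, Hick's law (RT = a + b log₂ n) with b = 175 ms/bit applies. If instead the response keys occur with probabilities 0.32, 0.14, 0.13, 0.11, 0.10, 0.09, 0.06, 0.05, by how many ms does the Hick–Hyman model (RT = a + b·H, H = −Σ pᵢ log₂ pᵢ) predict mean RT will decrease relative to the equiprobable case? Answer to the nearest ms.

Equiprobable entropy H₀ = log₂ 8 = 3.0000 bits.
Skewed entropy H = −Σ pᵢ log₂ pᵢ = 2.7606 bits.
ΔRT = b·(H₀ − H) = 175 × 0.2394 = 41.90 ms.

42 ms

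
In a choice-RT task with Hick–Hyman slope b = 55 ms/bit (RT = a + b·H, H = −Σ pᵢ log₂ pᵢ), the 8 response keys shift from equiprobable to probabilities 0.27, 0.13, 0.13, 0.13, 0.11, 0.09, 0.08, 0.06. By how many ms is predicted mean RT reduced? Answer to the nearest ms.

8 ms

The RT saving is b·ΔH. Equiprobable H₀ = log₂(8) = 3.0000 bits; with the given probabilities H = 2.8559 bits.
b·(H₀ − H) = 55 × (3.0000 − 2.8559) = 7.92 ms.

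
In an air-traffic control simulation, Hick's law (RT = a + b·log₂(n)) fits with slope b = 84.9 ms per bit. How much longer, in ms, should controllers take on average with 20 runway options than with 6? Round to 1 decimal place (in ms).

147.5 ms

ΔRT = (a + b log₂ n₂) − (a + b log₂ n₁) = b·(log₂ n₂ − log₂ n₁).
log₂(20) − log₂(6) = 4.3219 − 2.5850 = 1.7370.
ΔRT = 84.9 × 1.7370 = 147.468 ms.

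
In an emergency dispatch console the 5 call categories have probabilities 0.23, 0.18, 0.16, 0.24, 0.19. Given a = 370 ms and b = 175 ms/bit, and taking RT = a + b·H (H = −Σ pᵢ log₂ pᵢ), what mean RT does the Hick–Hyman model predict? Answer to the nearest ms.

773 ms

Entropy contributions −pᵢ log₂ pᵢ: 0.4877, 0.4453, 0.4230, 0.4941, 0.4552; sum H = 2.3054 bits.
RT = a + bH = 370 + 175·2.3054 = 773.44 ms.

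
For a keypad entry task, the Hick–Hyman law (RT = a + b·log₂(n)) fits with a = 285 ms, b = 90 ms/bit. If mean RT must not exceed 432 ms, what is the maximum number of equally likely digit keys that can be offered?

3

Set 285 + 90·log₂ n ≤ 432 → log₂ n ≤ (432 − 285)/90 = 1.6333.
So n ≤ 2^1.6333 = 3.102; the largest integer n is 3.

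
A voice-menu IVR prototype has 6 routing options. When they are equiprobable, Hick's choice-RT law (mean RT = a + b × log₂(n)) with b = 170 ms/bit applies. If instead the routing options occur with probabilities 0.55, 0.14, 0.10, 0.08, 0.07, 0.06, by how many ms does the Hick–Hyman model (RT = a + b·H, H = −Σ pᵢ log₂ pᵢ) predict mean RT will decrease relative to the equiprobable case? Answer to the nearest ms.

98 ms

Equiprobable entropy H₀ = log₂ 6 = 2.5850 bits.
Skewed entropy H = −Σ pᵢ log₂ pᵢ = 2.0073 bits.
ΔRT = b·(H₀ − H) = 170 × 0.5777 = 98.21 ms.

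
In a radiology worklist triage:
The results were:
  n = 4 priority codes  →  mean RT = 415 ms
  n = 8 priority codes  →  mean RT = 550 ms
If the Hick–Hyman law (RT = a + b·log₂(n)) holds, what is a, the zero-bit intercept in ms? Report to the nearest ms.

145 ms

Slope: b = (550 − 415) / (log₂ 8 − log₂ 4) = 135/1.0000 = 135 ms/bit.
a = RT₁ − b·log₂ n₁ = 415 − 135 × 2 = 145.000 ms.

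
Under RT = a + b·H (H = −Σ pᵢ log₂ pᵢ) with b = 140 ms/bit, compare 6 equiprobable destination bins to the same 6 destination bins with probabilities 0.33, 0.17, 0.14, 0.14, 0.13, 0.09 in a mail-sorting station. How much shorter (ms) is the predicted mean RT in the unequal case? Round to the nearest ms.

Equiprobable entropy H₀ = log₂ 6 = 2.5850 bits.
Skewed entropy H = −Σ pᵢ log₂ pᵢ = 2.4519 bits.
ΔRT = b·(H₀ − H) = 140 × 0.1330 = 18.62 ms.

19 ms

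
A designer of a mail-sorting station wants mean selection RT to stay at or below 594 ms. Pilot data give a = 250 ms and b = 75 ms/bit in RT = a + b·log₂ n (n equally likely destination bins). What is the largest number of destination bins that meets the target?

24

Set 250 + 75·log₂ n ≤ 594 → log₂ n ≤ (594 − 250)/75 = 4.5867.
So n ≤ 2^4.5867 = 24.028; the largest integer n is 24.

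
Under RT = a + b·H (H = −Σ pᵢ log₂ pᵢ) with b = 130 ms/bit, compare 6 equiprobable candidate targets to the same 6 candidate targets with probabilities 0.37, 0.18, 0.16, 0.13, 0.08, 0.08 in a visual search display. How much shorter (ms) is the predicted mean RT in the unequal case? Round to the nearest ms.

Equiprobable entropy H₀ = log₂ 6 = 2.5850 bits.
Skewed entropy H = −Σ pᵢ log₂ pᵢ = 2.3647 bits.
ΔRT = b·(H₀ − H) = 130 × 0.2202 = 28.63 ms.

29 ms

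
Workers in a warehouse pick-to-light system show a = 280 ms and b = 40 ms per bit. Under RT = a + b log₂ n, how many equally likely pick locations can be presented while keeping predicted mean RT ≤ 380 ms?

5

Information budget: (380 − 280)/40 = 2.5000 bits, so n ≤ 2^2.5000 = 5.657 → at most 5.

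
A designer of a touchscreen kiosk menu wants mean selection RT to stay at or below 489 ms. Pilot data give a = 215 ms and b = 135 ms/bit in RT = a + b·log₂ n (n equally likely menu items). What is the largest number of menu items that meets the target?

4

Set 215 + 135·log₂ n ≤ 489 → log₂ n ≤ (489 − 215)/135 = 2.0296.
So n ≤ 2^2.0296 = 4.083; the largest integer n is 4.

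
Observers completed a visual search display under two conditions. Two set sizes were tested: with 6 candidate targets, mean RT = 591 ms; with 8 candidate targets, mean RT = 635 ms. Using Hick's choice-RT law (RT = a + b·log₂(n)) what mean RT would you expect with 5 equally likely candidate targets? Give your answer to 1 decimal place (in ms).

563.1 ms

Solve the two-equation system in a and b:
  b = (635 − 591) / (log₂ 8 − log₂ 6) = 44 / (3 − 2.5850) = 106.015 ms/bit
  a = 591 − 106.015 × 2.5850 = 316.956 ms
Then RT(5) = 316.956 + 106.015 × log₂ 5 = 316.956 + 106.015 × 2.3219 ≈ 563.115 ms.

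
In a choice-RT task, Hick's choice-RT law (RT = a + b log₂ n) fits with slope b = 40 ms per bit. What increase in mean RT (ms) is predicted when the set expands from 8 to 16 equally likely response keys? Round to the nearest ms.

40 ms

ΔRT = (a + b log₂ n₂) − (a + b log₂ n₁) = b·(log₂ n₂ − log₂ n₁).
log₂(16) − log₂(8) = log₂(16/8) = log₂(2) = 1.
ΔRT = 40 × 1.0000 = 40.000 ms.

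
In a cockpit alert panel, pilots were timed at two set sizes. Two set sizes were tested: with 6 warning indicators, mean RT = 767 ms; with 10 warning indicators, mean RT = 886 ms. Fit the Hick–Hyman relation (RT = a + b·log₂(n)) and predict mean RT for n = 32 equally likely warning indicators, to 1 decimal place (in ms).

1157.0 ms

RT is linear in log₂ n, so two points fix the line:
  b = (886 − 767) / (log₂ 10 − log₂ 6) = 119 / (3.3219 − 2.5850) = 161.473 ms/bit
  a = 767 − 161.473 × 2.5850 = 349.599 ms
Then RT(32) = 349.599 + 161.473 × log₂ 32 = 349.599 + 161.473 × 5 ≈ 1156.963 ms.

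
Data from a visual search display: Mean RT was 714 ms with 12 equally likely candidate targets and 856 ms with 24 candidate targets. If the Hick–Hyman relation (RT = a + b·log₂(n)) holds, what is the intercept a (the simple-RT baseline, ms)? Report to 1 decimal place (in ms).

204.9 ms

b = (RT₂ − RT₁)/(log₂ n₂ − log₂ n₁) = (856 − 714)/(4.5850 − 3.5850) = 142.000 ms/bit.
a = RT₁ − b·log₂ n₁ = 714 − 142.000 × 3.5850 = 204.935 ms.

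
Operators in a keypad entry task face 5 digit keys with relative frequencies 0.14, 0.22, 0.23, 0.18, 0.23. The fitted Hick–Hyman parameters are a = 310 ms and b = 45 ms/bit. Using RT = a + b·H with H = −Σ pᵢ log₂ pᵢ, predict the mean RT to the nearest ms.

Entropy contributions −pᵢ log₂ pᵢ: 0.3971, 0.4806, 0.4877, 0.4453, 0.4877; sum H = 2.2983 bits.
RT = a + bH = 310 + 45·2.2983 = 413.42 ms.

413 ms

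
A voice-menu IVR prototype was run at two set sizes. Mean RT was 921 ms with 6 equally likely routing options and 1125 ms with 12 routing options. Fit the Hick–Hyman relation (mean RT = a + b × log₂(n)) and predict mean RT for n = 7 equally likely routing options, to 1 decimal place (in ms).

Solve the two-equation system in a and b:
  b = (1125 − 921) / (log₂ 12 − log₂ 6) = 204 / (3.5850 − 2.5850) = 204.000 ms/bit
  a = 921 − 204.000 × 2.5850 = 393.668 ms
Then RT(7) = 393.668 + 204.000 × log₂ 7 = 393.668 + 204.000 × 2.8074 ≈ 966.368 ms.

966.4 ms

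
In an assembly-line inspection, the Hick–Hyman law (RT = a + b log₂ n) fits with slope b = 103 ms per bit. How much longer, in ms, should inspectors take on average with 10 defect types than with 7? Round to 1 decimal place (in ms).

Only the slope matters, since a is common to both: ΔRT = b·log₂(n₂/n₁).
log₂(10) − log₂(7) = 3.3219 − 2.8074 = 0.5146.
ΔRT = 103 × 0.5146 = 53.001 ms.

53.0 ms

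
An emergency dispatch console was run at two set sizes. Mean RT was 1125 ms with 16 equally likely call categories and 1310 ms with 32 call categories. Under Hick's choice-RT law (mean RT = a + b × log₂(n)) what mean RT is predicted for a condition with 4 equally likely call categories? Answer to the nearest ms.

Solve the two-equation system in a and b:
  b = (1310 − 1125) / (log₂ 32 − log₂ 16) = 185 / (5 − 4) = 185 ms/bit
  a = 1125 − 185 × 4 = 385 ms
Then RT(4) = 385 + 185 × log₂ 4 = 385 + 185 × 2 ≈ 755.000 ms.

755 ms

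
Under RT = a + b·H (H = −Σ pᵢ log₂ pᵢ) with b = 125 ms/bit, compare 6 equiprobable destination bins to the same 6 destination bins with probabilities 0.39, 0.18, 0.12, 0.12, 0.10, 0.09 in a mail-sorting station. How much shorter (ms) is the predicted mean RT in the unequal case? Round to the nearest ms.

The RT saving is b·ΔH. Equiprobable H₀ = log₂(6) = 2.5850 bits; with the given probabilities H = 2.3541 bits.
b·(H₀ − H) = 125 × (2.5850 − 2.3541) = 28.86 ms.

29 ms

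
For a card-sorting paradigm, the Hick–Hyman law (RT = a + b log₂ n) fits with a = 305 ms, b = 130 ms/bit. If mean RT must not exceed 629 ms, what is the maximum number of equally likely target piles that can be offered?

5

Information budget: (629 − 305)/130 = 2.4923 bits, so n ≤ 2^2.4923 = 5.627 → at most 5.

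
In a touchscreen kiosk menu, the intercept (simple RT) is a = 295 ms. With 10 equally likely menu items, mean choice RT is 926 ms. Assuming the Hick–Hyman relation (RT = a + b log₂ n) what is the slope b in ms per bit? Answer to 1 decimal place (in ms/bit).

10 alternatives carry log₂ 10 = 3.3219 bits; the choice cost is 926 − 295 = 631 ms, so b = 631/3.3219 = 189.950 ms/bit.

189.9 ms/bit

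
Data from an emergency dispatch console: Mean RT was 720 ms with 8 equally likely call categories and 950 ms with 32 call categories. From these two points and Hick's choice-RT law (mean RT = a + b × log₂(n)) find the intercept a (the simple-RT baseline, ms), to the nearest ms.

375 ms

b = (RT₂ − RT₁)/(log₂ n₂ − log₂ n₁) = (950 − 720)/(5 − 3) = 115 ms/bit.
a = RT₁ − b·log₂ n₁ = 720 − 115 × 3 = 375.000 ms.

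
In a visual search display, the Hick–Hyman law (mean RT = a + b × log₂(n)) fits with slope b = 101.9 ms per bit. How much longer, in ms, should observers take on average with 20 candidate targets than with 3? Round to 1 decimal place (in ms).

278.9 ms

ΔRT = (a + b log₂ n₂) − (a + b log₂ n₁) = b·(log₂ n₂ − log₂ n₁).
log₂(20) − log₂(3) = 4.3219 − 1.5850 = 2.7370.
ΔRT = 101.9 × 2.7370 = 278.897 ms.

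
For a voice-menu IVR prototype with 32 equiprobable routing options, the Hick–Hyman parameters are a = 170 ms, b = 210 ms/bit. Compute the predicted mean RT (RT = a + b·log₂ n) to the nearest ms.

1220 ms

log₂(32) = 5 bits, so RT = 170 + 210 × 5 ≈ 1220.000 ms.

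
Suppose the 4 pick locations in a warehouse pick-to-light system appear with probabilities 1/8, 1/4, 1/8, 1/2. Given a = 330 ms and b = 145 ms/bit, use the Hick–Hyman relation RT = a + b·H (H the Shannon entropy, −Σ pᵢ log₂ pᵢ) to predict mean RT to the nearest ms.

Each term −pᵢ log₂ pᵢ: 0.125·3 + 0.25·2 + 0.125·3 + 0.5·1; summed, H = 1.750 bits.
Mean RT = a + bH = 330 + 145·1.750 = 583.75 ms.

584 ms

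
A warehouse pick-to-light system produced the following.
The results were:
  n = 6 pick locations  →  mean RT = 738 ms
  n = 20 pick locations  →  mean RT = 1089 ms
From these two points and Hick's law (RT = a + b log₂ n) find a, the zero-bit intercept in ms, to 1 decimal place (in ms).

215.6 ms

The slope on a log₂ axis is (1089 − 738) / (4.3219 − 2.5850) = 202.077 ms/bit.
a = RT₁ − b·log₂ n₁ = 738 − 202.077 × 2.5850 = 215.640 ms.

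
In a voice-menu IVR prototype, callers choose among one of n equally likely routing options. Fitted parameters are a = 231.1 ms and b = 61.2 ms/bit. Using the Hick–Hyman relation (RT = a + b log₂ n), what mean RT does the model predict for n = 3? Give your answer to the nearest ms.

328 ms

log₂(3) = 1.5850 bits, so RT = 231.1 + 61.2 × 1.5850 ≈ 328.100 ms.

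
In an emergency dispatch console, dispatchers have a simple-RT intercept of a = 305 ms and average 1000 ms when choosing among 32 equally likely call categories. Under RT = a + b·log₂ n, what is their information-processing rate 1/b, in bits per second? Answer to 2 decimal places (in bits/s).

7.19 bits/s

b = (1000 − 305)/log₂ 32 = 695/5 = 139.000 ms per bit = 0.13900 s/bit; the reciprocal is 7.194 bits/s.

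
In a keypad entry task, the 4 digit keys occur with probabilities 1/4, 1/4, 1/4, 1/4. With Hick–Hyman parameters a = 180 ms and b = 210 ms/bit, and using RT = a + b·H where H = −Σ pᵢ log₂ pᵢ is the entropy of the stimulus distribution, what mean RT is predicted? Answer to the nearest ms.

Each term −pᵢ log₂ pᵢ: 0.25·2 + 0.25·2 + 0.25·2 + 0.25·2; summed, H = 2.000 bits.
Mean RT = a + bH = 180 + 210·2.000 = 600.00 ms.

600 ms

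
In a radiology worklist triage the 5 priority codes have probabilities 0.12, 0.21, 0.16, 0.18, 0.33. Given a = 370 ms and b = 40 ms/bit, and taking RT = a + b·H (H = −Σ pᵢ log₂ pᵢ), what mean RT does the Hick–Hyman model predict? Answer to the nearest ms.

459 ms

Entropy contributions −pᵢ log₂ pᵢ: 0.3671, 0.4728, 0.4230, 0.4453, 0.5278; sum H = 2.2360 bits.
RT = a + bH = 370 + 40·2.2360 = 459.44 ms.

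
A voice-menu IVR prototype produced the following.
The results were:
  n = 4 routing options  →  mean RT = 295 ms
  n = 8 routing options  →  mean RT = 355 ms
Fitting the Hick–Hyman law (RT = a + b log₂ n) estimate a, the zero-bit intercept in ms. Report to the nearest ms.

175 ms

The slope on a log₂ axis is (355 − 295) / (3 − 2) = 60 ms/bit.
a = RT₁ − b·log₂ n₁ = 295 − 60 × 2 = 175.000 ms.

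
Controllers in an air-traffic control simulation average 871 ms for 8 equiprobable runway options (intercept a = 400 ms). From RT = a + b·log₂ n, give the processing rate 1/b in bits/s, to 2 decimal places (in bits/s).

b = (871 − 400)/log₂ 8 = 471/3 = 157.000 ms per bit = 0.15700 s/bit; the reciprocal is 6.369 bits/s.

6.37 bits/s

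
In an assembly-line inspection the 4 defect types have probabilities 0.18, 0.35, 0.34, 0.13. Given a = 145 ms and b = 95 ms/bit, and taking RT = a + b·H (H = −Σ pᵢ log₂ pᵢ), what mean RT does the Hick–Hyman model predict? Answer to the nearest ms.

Entropy contributions −pᵢ log₂ pᵢ: 0.4453, 0.5301, 0.5292, 0.3826; sum H = 1.8872 bits.
RT = a + bH = 145 + 95·1.8872 = 324.29 ms.

324 ms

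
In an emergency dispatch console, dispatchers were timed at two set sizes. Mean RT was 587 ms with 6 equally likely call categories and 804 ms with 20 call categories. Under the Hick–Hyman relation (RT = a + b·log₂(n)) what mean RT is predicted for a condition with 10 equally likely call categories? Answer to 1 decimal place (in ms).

RT is linear in log₂ n, so two points fix the line:
  b = (804 − 587) / (log₂ 20 − log₂ 6) = 217 / (4.3219 − 2.5850) = 124.931 ms/bit
  a = 587 − 124.931 × 2.5850 = 264.059 ms
Then RT(10) = 264.059 + 124.931 × log₂ 10 = 264.059 + 124.931 × 3.3219 ≈ 679.069 ms.

679.1 ms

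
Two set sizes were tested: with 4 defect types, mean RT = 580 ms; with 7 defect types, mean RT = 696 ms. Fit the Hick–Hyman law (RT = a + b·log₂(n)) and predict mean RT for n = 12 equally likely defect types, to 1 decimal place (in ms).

Fit slope and intercept:
  b = (696 − 580) / (log₂ 7 − log₂ 4) = 116 / (2.8074 − 2) = 143.679 ms/bit
  a = 580 − 143.679 × 2 = 292.642 ms
Then RT(12) = 292.642 + 143.679 × log₂ 12 = 292.642 + 143.679 × 3.5850 ≈ 807.726 ms.

807.7 ms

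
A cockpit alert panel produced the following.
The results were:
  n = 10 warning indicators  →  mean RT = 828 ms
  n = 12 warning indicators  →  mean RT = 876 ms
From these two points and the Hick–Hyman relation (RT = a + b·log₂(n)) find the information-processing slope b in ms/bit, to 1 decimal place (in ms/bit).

182.5 ms/bit

b = (RT₂ − RT₁)/(log₂ n₂ − log₂ n₁) = (876 − 828)/(3.5850 − 3.3219) = 182.486 ms/bit.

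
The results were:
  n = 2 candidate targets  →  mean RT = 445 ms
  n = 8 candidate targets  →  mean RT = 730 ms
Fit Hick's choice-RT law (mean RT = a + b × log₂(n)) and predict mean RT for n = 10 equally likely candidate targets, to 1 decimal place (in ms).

RT is linear in log₂ n, so two points fix the line:
  b = (730 − 445) / (log₂ 8 − log₂ 2) = 285 / (3 − 1) = 142.500 ms/bit
  a = 445 − 142.500 × 1 = 302.500 ms
Then RT(10) = 302.500 + 142.500 × log₂ 10 = 302.500 + 142.500 × 3.3219 ≈ 775.875 ms.

775.9 ms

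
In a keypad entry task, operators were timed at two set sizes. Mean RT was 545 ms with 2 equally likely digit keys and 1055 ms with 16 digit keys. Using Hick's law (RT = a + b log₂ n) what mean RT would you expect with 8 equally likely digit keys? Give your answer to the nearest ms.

885 ms

With log₂ n on the abscissa the relation is linear; from the two conditions:
  b = (1055 − 545) / (log₂ 16 − log₂ 2) = 510 / (4 − 1) = 170 ms/bit
  a = 545 − 170 × 1 = 375 ms
Then RT(8) = 375 + 170 × log₂ 8 = 375 + 170 × 3 ≈ 885.000 ms.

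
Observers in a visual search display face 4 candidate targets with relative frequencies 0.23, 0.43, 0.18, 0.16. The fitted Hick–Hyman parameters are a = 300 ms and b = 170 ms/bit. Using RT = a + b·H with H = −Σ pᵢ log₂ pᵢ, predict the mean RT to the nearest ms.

620 ms

H = 0.23·log₂(1/0.23) + 0.43·log₂(1/0.43) + 0.18·log₂(1/0.18) + 0.16·log₂(1/0.16) = 1.8796 bits.
RT = 300 + 170 × 1.8796 = 619.52 ms.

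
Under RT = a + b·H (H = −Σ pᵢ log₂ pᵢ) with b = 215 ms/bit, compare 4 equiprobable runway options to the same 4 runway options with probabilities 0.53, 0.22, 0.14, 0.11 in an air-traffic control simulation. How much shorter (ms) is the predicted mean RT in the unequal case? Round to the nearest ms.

Equiprobable entropy H₀ = log₂ 4 = 2.0000 bits.
Skewed entropy H = −Σ pᵢ log₂ pᵢ = 1.7134 bits.
ΔRT = b·(H₀ − H) = 215 × 0.2866 = 61.62 ms.

62 ms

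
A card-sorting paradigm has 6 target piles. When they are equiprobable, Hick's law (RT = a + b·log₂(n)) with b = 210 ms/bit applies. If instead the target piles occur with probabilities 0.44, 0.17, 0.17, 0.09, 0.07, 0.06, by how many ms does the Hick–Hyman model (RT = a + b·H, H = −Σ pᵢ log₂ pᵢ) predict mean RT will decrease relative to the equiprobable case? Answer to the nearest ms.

The RT saving is b·ΔH. Equiprobable H₀ = log₂(6) = 2.5850 bits; with the given probabilities H = 2.2151 bits.
b·(H₀ − H) = 210 × (2.5850 − 2.2151) = 77.68 ms.

78 ms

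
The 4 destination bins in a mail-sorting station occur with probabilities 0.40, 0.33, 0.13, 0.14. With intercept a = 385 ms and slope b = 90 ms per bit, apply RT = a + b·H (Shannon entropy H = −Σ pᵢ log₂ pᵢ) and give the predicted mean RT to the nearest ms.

550 ms

Entropy contributions −pᵢ log₂ pᵢ: 0.5288, 0.5278, 0.3826, 0.3971; sum H = 1.8363 bits.
RT = a + bH = 385 + 90·1.8363 = 550.27 ms.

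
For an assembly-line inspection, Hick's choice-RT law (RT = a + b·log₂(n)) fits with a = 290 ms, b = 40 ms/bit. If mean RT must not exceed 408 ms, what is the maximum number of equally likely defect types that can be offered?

40·log₂ n ≤ 408 − 290 = 118, giving log₂ n ≤ 2.9500 and n ≤ 7.727. The largest whole number is 7.

7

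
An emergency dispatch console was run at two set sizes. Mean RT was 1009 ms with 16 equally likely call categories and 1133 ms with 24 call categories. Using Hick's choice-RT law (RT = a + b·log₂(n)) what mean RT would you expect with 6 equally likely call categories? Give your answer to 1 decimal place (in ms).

709.0 ms

RT is linear in log₂ n, so two points fix the line:
  b = (1133 − 1009) / (log₂ 24 − log₂ 16) = 124 / (4.5850 − 4) = 211.979 ms/bit
  a = 1009 − 211.979 × 4 = 161.082 ms
Then RT(6) = 161.082 + 211.979 × log₂ 6 = 161.082 + 211.979 × 2.5850 ≈ 709.041 ms.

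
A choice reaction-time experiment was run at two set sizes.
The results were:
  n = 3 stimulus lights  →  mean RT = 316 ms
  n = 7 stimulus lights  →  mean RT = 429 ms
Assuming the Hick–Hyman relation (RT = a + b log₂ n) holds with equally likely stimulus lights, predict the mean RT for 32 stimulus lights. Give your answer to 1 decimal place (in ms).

Solve the two-equation system in a and b:
  b = (429 − 316) / (log₂ 7 − log₂ 3) = 113 / (2.8074 − 1.5850) = 92.442 ms/bit
  a = 316 − 92.442 × 1.5850 = 169.483 ms
Then RT(32) = 169.483 + 92.442 × log₂ 32 = 169.483 + 92.442 × 5 ≈ 631.692 ms.

631.7 ms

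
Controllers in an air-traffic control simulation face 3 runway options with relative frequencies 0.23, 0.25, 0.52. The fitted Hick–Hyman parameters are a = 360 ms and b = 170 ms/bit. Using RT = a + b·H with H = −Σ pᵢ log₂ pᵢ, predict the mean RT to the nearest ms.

H = 0.23·log₂(1/0.23) + 0.25·log₂(1/0.25) + 0.52·log₂(1/0.52) = 1.4782 bits.
RT = 360 + 170 × 1.4782 = 611.30 ms.

611 ms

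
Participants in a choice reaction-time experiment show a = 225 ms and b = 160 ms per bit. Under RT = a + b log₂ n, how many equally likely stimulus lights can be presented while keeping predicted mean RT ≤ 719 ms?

Set 225 + 160·log₂ n ≤ 719 → log₂ n ≤ (719 − 225)/160 = 3.0875.
So n ≤ 2^3.0875 = 8.500; the largest integer n is 8.

8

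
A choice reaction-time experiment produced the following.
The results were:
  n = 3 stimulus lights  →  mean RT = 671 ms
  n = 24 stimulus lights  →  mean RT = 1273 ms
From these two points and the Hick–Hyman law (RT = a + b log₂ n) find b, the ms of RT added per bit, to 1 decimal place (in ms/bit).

The slope on a log₂ axis is (1273 − 671) / (4.5850 − 1.5850) = 200.667 ms/bit.

200.7 ms/bit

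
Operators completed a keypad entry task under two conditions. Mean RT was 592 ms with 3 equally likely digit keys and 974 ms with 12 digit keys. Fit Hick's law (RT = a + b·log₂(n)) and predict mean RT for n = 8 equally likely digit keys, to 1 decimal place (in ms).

862.3 ms

Solve the two-equation system in a and b:
  b = (974 − 592) / (log₂ 12 − log₂ 3) = 382 / (3.5850 − 1.5850) = 191.000 ms/bit
  a = 592 − 191.000 × 1.5850 = 289.272 ms
Then RT(8) = 289.272 + 191.000 × log₂ 8 = 289.272 + 191.000 × 3 ≈ 862.272 ms.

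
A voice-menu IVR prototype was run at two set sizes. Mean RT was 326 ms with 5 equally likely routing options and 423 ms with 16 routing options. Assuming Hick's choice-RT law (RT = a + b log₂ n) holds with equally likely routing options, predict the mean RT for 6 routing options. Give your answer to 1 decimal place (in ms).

341.2 ms

Fit slope and intercept:
  b = (423 − 326) / (log₂ 16 − log₂ 5) = 97 / (4 − 2.3219) = 57.804 ms/bit
  a = 326 − 57.804 × 2.3219 = 191.782 ms
Then RT(6) = 191.782 + 57.804 × log₂ 6 = 191.782 + 57.804 × 2.5850 ≈ 341.205 ms.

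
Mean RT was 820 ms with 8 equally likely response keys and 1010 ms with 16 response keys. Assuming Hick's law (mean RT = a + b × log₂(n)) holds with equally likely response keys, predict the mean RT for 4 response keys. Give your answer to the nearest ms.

RT is linear in log₂ n, so two points fix the line:
  b = (1010 − 820) / (log₂ 16 − log₂ 8) = 190 / (4 − 3) = 190 ms/bit
  a = 820 − 190 × 3 = 250 ms
Then RT(4) = 250 + 190 × log₂ 4 = 250 + 190 × 2 ≈ 630.000 ms.

630 ms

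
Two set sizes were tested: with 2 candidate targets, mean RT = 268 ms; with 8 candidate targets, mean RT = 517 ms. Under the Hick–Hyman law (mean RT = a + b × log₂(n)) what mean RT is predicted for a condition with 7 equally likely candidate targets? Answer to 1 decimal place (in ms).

With log₂ n on the abscissa the relation is linear; from the two conditions:
  b = (517 − 268) / (log₂ 8 − log₂ 2) = 249 / (3 − 1) = 124.500 ms/bit
  a = 268 − 124.500 × 1 = 143.500 ms
Then RT(7) = 143.500 + 124.500 × log₂ 7 = 143.500 + 124.500 × 2.8074 ≈ 493.016 ms.

493.0 ms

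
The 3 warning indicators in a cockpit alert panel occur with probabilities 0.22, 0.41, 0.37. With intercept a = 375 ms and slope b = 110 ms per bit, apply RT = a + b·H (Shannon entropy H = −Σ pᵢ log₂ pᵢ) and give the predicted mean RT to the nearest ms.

H = 0.22·log₂(1/0.22) + 0.41·log₂(1/0.41) + 0.37·log₂(1/0.37) = 1.5387 bits.
RT = 375 + 110 × 1.5387 = 544.26 ms.

544 ms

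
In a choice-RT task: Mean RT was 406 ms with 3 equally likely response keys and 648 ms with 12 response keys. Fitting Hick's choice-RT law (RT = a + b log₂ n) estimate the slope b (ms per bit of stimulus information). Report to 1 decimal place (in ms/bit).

121.0 ms/bit

Slope: b = (648 − 406) / (log₂ 12 − log₂ 3) = 242/2.0000 = 121.000 ms/bit.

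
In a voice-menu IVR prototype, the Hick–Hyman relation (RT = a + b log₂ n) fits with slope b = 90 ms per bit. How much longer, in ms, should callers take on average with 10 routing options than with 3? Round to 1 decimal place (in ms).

ΔRT = (a + b log₂ n₂) − (a + b log₂ n₁) = b·(log₂ n₂ − log₂ n₁).
log₂(10) − log₂(3) = 3.3219 − 1.5850 = 1.7370.
ΔRT = 90 × 1.7370 = 156.327 ms.

156.3 ms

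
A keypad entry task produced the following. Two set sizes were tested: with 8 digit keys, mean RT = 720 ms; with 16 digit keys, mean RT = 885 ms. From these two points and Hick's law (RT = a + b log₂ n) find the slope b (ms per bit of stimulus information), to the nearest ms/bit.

Slope: b = (885 − 720) / (log₂ 16 − log₂ 8) = 165/1.0000 = 165 ms/bit.

165 ms/bit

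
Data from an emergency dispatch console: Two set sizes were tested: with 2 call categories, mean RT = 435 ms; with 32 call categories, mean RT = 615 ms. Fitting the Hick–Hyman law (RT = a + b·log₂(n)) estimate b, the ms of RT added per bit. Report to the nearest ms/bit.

Slope: b = (615 − 435) / (log₂ 32 − log₂ 2) = 180/4.0000 = 45 ms/bit.

45 ms/bit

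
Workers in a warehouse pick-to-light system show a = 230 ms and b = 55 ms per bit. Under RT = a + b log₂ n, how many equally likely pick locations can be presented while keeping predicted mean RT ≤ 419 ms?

Set 230 + 55·log₂ n ≤ 419 → log₂ n ≤ (419 − 230)/55 = 3.4364.
So n ≤ 2^3.4364 = 10.826; the largest integer n is 10.

10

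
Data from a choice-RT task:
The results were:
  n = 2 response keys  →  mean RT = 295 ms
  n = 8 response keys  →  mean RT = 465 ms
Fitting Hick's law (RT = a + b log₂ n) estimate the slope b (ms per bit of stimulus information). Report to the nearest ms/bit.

Slope: b = (465 − 295) / (log₂ 8 − log₂ 2) = 170/2.0000 = 85 ms/bit.

85 ms/bit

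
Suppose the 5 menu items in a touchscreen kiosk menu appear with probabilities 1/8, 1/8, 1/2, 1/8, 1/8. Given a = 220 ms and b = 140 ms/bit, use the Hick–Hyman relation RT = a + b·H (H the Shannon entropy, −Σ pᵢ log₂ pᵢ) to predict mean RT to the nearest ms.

Each term −pᵢ log₂ pᵢ: 0.125·3 + 0.125·3 + 0.5·1 + 0.125·3 + 0.125·3; summed, H = 2.000 bits.
Mean RT = a + bH = 220 + 140·2.000 = 500.00 ms.

500 ms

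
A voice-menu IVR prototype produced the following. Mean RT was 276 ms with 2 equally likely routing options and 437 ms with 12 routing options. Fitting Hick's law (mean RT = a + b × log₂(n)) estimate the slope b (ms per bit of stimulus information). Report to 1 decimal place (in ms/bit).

62.3 ms/bit

b = (RT₂ − RT₁)/(log₂ n₂ − log₂ n₁) = (437 − 276)/(3.5850 − 1) = 62.283 ms/bit.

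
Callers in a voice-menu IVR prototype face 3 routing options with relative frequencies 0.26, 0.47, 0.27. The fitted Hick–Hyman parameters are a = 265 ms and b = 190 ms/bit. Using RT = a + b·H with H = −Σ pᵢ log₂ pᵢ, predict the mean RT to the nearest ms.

555 ms

Entropy contributions −pᵢ log₂ pᵢ: 0.5053, 0.5120, 0.5100; sum H = 1.5273 bits.
RT = a + bH = 265 + 190·1.5273 = 555.18 ms.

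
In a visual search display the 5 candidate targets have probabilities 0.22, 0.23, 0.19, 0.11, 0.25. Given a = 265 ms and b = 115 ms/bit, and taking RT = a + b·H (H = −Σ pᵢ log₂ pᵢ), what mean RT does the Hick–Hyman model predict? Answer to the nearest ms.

H = 0.22·log₂(1/0.22) + 0.23·log₂(1/0.23) + 0.19·log₂(1/0.19) + 0.11·log₂(1/0.11) + 0.25·log₂(1/0.25) = 2.2738 bits.
RT = 265 + 115 × 2.2738 = 526.48 ms.

526 ms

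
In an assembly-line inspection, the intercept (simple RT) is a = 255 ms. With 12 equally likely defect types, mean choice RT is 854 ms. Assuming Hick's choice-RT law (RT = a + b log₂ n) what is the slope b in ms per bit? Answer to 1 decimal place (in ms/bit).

167.1 ms/bit

b = (854 − 255) / log₂(12) = 599 / 3.5850 = 167.087 ms/bit.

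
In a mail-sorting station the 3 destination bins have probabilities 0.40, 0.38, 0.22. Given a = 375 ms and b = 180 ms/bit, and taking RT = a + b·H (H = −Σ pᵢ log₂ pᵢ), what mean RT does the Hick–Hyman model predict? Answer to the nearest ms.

652 ms

Entropy contributions −pᵢ log₂ pᵢ: 0.5288, 0.5305, 0.4806; sum H = 1.5398 bits.
RT = a + bH = 375 + 180·1.5398 = 652.16 ms.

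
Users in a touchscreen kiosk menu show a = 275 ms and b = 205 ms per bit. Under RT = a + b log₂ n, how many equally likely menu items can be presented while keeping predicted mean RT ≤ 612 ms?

3

Set 275 + 205·log₂ n ≤ 612 → log₂ n ≤ (612 − 275)/205 = 1.6439.
So n ≤ 2^1.6439 = 3.125; the largest integer n is 3.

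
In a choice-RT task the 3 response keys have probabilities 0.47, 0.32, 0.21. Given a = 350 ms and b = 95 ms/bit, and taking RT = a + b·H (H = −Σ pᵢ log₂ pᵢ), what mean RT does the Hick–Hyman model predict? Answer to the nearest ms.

494 ms

H = 0.47·log₂(1/0.47) + 0.32·log₂(1/0.32) + 0.21·log₂(1/0.21) = 1.5108 bits.
RT = 350 + 95 × 1.5108 = 493.53 ms.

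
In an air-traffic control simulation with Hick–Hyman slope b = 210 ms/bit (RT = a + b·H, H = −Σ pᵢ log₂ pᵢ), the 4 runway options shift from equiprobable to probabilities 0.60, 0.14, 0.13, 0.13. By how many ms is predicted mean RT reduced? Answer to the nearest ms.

Equiprobable entropy H₀ = log₂ 4 = 2.0000 bits.
Skewed entropy H = −Σ pᵢ log₂ pᵢ = 1.6046 bits.
ΔRT = b·(H₀ − H) = 210 × 0.3954 = 83.04 ms.

83 ms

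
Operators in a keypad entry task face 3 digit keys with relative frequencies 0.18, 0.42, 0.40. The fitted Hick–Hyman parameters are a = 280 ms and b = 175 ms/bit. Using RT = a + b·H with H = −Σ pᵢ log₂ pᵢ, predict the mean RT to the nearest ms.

H = 0.18·log₂(1/0.18) + 0.42·log₂(1/0.42) + 0.40·log₂(1/0.40) = 1.4997 bits.
RT = 280 + 175 × 1.4997 = 542.45 ms.

542 ms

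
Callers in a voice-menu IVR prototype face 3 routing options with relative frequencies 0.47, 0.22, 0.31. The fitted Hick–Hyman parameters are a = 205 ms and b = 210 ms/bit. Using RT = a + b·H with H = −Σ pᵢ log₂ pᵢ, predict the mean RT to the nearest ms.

523 ms

Entropy contributions −pᵢ log₂ pᵢ: 0.5120, 0.4806, 0.5238; sum H = 1.5163 bits.
RT = a + bH = 205 + 210·1.5163 = 523.43 ms.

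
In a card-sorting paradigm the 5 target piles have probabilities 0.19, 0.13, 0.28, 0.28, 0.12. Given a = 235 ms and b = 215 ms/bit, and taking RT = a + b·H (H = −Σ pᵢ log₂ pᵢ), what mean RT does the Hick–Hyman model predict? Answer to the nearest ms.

H = 0.19·log₂(1/0.19) + 0.13·log₂(1/0.13) + 0.28·log₂(1/0.28) + 0.28·log₂(1/0.28) + 0.12·log₂(1/0.12) = 2.2334 bits.
RT = 235 + 215 × 2.2334 = 715.18 ms.

715 ms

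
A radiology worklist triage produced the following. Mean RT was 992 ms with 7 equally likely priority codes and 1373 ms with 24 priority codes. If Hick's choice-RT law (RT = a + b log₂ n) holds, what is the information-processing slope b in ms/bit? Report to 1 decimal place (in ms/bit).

The slope on a log₂ axis is (1373 − 992) / (4.5850 − 2.8074) = 214.333 ms/bit.

214.3 ms/bit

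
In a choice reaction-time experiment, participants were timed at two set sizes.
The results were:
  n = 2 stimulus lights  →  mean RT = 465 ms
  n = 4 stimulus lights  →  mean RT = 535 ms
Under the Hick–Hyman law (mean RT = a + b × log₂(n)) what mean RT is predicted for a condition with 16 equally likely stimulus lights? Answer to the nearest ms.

675 ms

Solve the two-equation system in a and b:
  b = (535 − 465) / (log₂ 4 − log₂ 2) = 70 / (2 − 1) = 70 ms/bit
  a = 465 − 70 × 1 = 395 ms
Then RT(16) = 395 + 70 × log₂ 16 = 395 + 70 × 4 ≈ 675.000 ms.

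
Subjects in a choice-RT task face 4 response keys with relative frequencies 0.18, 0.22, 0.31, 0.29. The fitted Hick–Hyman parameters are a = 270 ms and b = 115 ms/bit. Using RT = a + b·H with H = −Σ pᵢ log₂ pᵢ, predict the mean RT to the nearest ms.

H = 0.18·log₂(1/0.18) + 0.22·log₂(1/0.22) + 0.31·log₂(1/0.31) + 0.29·log₂(1/0.29) = 1.9676 bits.
RT = 270 + 115 × 1.9676 = 496.27 ms.

496 ms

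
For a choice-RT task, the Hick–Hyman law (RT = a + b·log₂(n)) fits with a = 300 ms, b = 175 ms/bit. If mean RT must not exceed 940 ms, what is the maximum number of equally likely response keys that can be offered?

12

175·log₂ n ≤ 940 − 300 = 640, giving log₂ n ≤ 3.6571 and n ≤ 12.616. The largest whole number is 12.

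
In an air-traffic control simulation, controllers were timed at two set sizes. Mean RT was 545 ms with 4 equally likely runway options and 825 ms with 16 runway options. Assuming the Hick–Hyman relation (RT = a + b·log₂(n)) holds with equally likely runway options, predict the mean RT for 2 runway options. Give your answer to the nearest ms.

RT is linear in log₂ n, so two points fix the line:
  b = (825 − 545) / (log₂ 16 − log₂ 4) = 280 / (4 − 2) = 140 ms/bit
  a = 545 − 140 × 2 = 265 ms
Then RT(2) = 265 + 140 × log₂ 2 = 265 + 140 × 1 ≈ 405.000 ms.

405 ms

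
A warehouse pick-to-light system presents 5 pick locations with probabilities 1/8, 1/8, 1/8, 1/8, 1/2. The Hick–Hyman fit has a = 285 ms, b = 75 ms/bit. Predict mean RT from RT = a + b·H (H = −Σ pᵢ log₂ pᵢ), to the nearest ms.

Each term −pᵢ log₂ pᵢ: 0.125·3 + 0.125·3 + 0.125·3 + 0.125·3 + 0.5·1; summed, H = 2.000 bits.
Mean RT = a + bH = 285 + 75·2.000 = 435.00 ms.

435 ms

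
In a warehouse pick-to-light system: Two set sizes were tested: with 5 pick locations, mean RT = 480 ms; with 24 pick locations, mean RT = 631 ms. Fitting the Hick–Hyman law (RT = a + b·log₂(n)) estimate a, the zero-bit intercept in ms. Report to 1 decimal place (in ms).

The slope on a log₂ axis is (631 − 480) / (4.5850 − 2.3219) = 66.725 ms/bit.
Intercept: a = 480 − 66.725·log₂(5) = 325.070 ms.

325.1 ms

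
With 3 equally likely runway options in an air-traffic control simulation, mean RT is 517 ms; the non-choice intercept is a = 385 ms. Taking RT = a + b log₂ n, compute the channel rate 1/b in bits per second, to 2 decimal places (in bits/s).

12.01 bits/s

Choice component = 517 − 385 = 132 ms over log₂(3) = 1.5850 bits.
b = 132 / 1.5850 = 83.283 ms/bit, so 1/b = 12.007 bits/s.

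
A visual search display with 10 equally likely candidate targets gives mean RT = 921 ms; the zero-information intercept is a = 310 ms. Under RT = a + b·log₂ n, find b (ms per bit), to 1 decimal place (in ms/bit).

183.9 ms/bit

b = (921 − 310) / log₂(10) = 611 / 3.3219 = 183.929 ms/bit.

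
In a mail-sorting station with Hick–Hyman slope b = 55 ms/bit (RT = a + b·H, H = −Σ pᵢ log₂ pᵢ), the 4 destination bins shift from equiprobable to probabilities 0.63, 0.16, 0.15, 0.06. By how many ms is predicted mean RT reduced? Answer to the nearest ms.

28 ms

The RT saving is b·ΔH. Equiprobable H₀ = log₂(4) = 2.0000 bits; with the given probabilities H = 1.4970 bits.
b·(H₀ − H) = 55 × (2.0000 − 1.4970) = 27.66 ms.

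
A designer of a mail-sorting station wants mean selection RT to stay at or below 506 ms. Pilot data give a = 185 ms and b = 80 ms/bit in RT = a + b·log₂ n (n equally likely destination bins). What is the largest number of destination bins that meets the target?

16

80·log₂ n ≤ 506 − 185 = 321, giving log₂ n ≤ 4.0125 and n ≤ 16.139. The largest whole number is 16.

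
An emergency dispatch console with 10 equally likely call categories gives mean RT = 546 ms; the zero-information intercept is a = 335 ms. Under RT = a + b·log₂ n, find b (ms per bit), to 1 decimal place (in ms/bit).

b = (546 − 335) / log₂(10) = 211 / 3.3219 = 63.517 ms/bit.

63.5 ms/bit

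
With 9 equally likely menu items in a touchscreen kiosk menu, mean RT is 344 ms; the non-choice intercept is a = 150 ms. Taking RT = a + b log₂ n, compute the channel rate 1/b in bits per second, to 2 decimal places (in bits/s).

16.34 bits/s

Choice component = 344 − 150 = 194 ms over log₂(9) = 3.1699 bits.
b = 194 / 3.1699 = 61.200 ms/bit, so 1/b = 16.340 bits/s.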